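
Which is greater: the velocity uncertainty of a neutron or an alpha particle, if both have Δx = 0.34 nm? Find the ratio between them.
The neutron has the larger minimum velocity uncertainty, by a ratio of 4.0.

For both particles, Δp_min = ℏ/(2Δx) = 1.551e-25 kg·m/s (same for both).

The velocity uncertainty is Δv = Δp/m:
- neutron: Δv = 1.551e-25 / 1.675e-27 = 9.259e+01 m/s = 92.592 m/s
- alpha particle: Δv = 1.551e-25 / 6.645e-27 = 2.334e+01 m/s = 23.340 m/s

Ratio: 9.259e+01 / 2.334e+01 = 4.0

The lighter particle has larger velocity uncertainty because Δv ∝ 1/m.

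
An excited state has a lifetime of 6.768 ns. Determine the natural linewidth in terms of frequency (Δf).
11.758 MHz

Using the energy-time uncertainty principle and E = hf:
ΔEΔt ≥ ℏ/2
hΔf·Δt ≥ ℏ/2

The minimum frequency uncertainty is:
Δf = ℏ/(2hτ) = 1/(4πτ)
Δf = 1/(4π × 6.768e-09 s)
Δf = 1.176e+07 Hz = 11.758 MHz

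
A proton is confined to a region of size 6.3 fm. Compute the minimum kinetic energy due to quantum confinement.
130.699 keV

Using the uncertainty principle:

1. Position uncertainty: Δx ≈ 6.300e-15 m
2. Minimum momentum uncertainty: Δp = ℏ/(2Δx) = 8.370e-21 kg·m/s
3. Minimum kinetic energy:
   KE = (Δp)²/(2m) = (8.370e-21)²/(2 × 1.673e-27 kg)
   KE = 2.094e-14 J = 130.699 keV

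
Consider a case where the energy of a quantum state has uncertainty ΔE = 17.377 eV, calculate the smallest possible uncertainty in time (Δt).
18.939 as

Using the energy-time uncertainty principle:
ΔEΔt ≥ ℏ/2

The minimum uncertainty in time is:
Δt_min = ℏ/(2ΔE)
Δt_min = (1.055e-34 J·s) / (2 × 2.784e-18 J)
Δt_min = 1.894e-17 s = 18.939 as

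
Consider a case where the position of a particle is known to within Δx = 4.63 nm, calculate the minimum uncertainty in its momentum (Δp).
1.139 × 10^-26 kg·m/s

Using the Heisenberg uncertainty principle:
ΔxΔp ≥ ℏ/2

The minimum uncertainty in momentum is:
Δp_min = ℏ/(2Δx)
Δp_min = (1.055e-34 J·s) / (2 × 4.630e-09 m)
Δp_min = 1.139e-26 kg·m/s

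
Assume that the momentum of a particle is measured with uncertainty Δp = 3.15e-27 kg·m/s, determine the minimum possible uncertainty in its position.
16.739 nm

Using the Heisenberg uncertainty principle:
ΔxΔp ≥ ℏ/2

The minimum uncertainty in position is:
Δx_min = ℏ/(2Δp)
Δx_min = (1.055e-34 J·s) / (2 × 3.150e-27 kg·m/s)
Δx_min = 1.674e-08 m = 16.739 nm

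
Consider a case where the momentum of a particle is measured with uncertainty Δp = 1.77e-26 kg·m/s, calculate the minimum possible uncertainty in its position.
2.979 nm

Using the Heisenberg uncertainty principle:
ΔxΔp ≥ ℏ/2

The minimum uncertainty in position is:
Δx_min = ℏ/(2Δp)
Δx_min = (1.055e-34 J·s) / (2 × 1.770e-26 kg·m/s)
Δx_min = 2.979e-09 m = 2.979 nm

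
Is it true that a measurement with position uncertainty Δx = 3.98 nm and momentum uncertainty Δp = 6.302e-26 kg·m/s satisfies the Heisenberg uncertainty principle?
Yes, it satisfies the uncertainty principle.

Calculate the product ΔxΔp:
ΔxΔp = (3.980e-09 m) × (6.302e-26 kg·m/s)
ΔxΔp = 2.508e-34 J·s

Compare to the minimum allowed value ℏ/2:
ℏ/2 = 5.273e-35 J·s

Since ΔxΔp = 2.508e-34 J·s ≥ 5.273e-35 J·s = ℏ/2,
the measurement satisfies the uncertainty principle.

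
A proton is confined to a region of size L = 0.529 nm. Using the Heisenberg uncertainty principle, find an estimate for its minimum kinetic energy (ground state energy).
18.537 μeV

Using the uncertainty principle to estimate ground state energy:

1. The position uncertainty is approximately the confinement size:
   Δx ≈ L = 5.290e-10 m

2. From ΔxΔp ≥ ℏ/2, the minimum momentum uncertainty is:
   Δp ≈ ℏ/(2L) = 9.968e-26 kg·m/s

3. The kinetic energy is approximately:
   KE ≈ (Δp)²/(2m) = (9.968e-26)²/(2 × 1.673e-27 kg)
   KE ≈ 2.970e-24 J = 18.537 μeV

This is an order-of-magnitude estimate of the ground state energy.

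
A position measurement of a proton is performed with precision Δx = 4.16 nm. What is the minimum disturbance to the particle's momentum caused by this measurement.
1.268 × 10^-26 kg·m/s

The uncertainty principle implies that measuring position disturbs momentum:
ΔxΔp ≥ ℏ/2

When we measure position with precision Δx, we necessarily introduce a momentum uncertainty:
Δp ≥ ℏ/(2Δx)
Δp_min = (1.055e-34 J·s) / (2 × 4.160e-09 m)
Δp_min = 1.268e-26 kg·m/s

The more precisely we measure position, the greater the momentum disturbance.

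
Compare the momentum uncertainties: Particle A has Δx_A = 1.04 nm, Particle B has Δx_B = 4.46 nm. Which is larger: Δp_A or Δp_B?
Particle A has the larger minimum momentum uncertainty, by a factor of 4.29.

For each particle, the minimum momentum uncertainty is Δp_min = ℏ/(2Δx):

Particle A: Δp_A = ℏ/(2×1.040e-09 m) = 5.070e-26 kg·m/s
Particle B: Δp_B = ℏ/(2×4.460e-09 m) = 1.182e-26 kg·m/s

Ratio: Δp_A/Δp_B = 4.29

Since Δp_min ∝ 1/Δx, the particle with smaller position uncertainty (A) has larger momentum uncertainty.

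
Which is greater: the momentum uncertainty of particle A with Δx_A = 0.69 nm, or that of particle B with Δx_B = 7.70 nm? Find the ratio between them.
Particle A has the larger minimum momentum uncertainty, by a factor of 11.16.

For each particle, the minimum momentum uncertainty is Δp_min = ℏ/(2Δx):

Particle A: Δp_A = ℏ/(2×6.900e-10 m) = 7.642e-26 kg·m/s
Particle B: Δp_B = ℏ/(2×7.700e-09 m) = 6.848e-27 kg·m/s

Ratio: Δp_A/Δp_B = 11.16

Since Δp_min ∝ 1/Δx, the particle with smaller position uncertainty (A) has larger momentum uncertainty.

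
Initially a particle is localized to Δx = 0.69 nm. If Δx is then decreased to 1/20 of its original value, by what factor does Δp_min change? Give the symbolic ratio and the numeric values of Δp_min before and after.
Original Δp_min = 7.642 × 10^-26 kg·m/s; new Δp'_min = 1.528 × 10^-24 kg·m/s; ratio Δp'_min/Δp_min = 20.

From the uncertainty principle ΔxΔp ≥ ℏ/2, the minimum momentum uncertainty is Δp_min = ℏ/(2Δx).

Original (Δx = 0.69 nm = 6.900e-10 m):
Δp_min = (1.055e-34 J·s)/(2 × 6.900e-10 m) = 7.642e-26 kg·m/s

When Δx → (1/20)Δx:
Δp'_min = ℏ/(2 × (1/20)Δx) = 20 × ℏ/(2Δx) = 20 × Δp_min
Δp'_min = 20 × 7.642e-26 kg·m/s = 1.528e-24 kg·m/s

Since Δp_min ∝ 1/Δx, when Δx is decreased to 1/20 of its original value, Δp_min increases to 20 times its original value.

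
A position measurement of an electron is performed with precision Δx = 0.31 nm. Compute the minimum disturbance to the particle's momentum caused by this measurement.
1.701 × 10^-25 kg·m/s

The uncertainty principle implies that measuring position disturbs momentum:
ΔxΔp ≥ ℏ/2

When we measure position with precision Δx, we necessarily introduce a momentum uncertainty:
Δp ≥ ℏ/(2Δx)
Δp_min = (1.055e-34 J·s) / (2 × 3.100e-10 m)
Δp_min = 1.701e-25 kg·m/s

The more precisely we measure position, the greater the momentum disturbance.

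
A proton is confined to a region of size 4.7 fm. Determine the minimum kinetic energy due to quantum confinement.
234.833 keV

Using the uncertainty principle:

1. Position uncertainty: Δx ≈ 4.700e-15 m
2. Minimum momentum uncertainty: Δp = ℏ/(2Δx) = 1.122e-20 kg·m/s
3. Minimum kinetic energy:
   KE = (Δp)²/(2m) = (1.122e-20)²/(2 × 1.673e-27 kg)
   KE = 3.762e-14 J = 234.833 keV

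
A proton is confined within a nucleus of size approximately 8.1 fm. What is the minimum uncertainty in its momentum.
6.510 × 10^-21 kg·m/s

Using the Heisenberg uncertainty principle:
ΔxΔp ≥ ℏ/2

With Δx ≈ L = 8.100e-15 m (the confinement size):
Δp_min = ℏ/(2Δx)
Δp_min = (1.055e-34 J·s) / (2 × 8.100e-15 m)
Δp_min = 6.510e-21 kg·m/s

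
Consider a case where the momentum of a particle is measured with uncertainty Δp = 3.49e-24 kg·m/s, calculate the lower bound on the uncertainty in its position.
15.108 pm

Using the Heisenberg uncertainty principle:
ΔxΔp ≥ ℏ/2

The minimum uncertainty in position is:
Δx_min = ℏ/(2Δp)
Δx_min = (1.055e-34 J·s) / (2 × 3.490e-24 kg·m/s)
Δx_min = 1.511e-11 m = 15.108 pm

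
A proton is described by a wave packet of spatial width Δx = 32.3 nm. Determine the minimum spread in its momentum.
1.632 × 10^-27 kg·m/s

For a wave packet, the spatial width Δx and momentum spread Δp are related by the uncertainty principle:
ΔxΔp ≥ ℏ/2

The minimum momentum spread is:
Δp_min = ℏ/(2Δx)
Δp_min = (1.055e-34 J·s) / (2 × 3.230e-08 m)
Δp_min = 1.632e-27 kg·m/s

A wave packet cannot have both a well-defined position and well-defined momentum.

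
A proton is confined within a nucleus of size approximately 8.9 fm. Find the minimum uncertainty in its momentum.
5.925 × 10^-21 kg·m/s

Using the Heisenberg uncertainty principle:
ΔxΔp ≥ ℏ/2

With Δx ≈ L = 8.900e-15 m (the confinement size):
Δp_min = ℏ/(2Δx)
Δp_min = (1.055e-34 J·s) / (2 × 8.900e-15 m)
Δp_min = 5.925e-21 kg·m/s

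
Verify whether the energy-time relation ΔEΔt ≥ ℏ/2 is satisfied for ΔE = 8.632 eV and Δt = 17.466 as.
No, it violates the uncertainty relation.

Calculate the product ΔEΔt:
ΔE = 8.632 eV = 1.383e-18 J
ΔEΔt = (1.383e-18 J) × (1.747e-17 s)
ΔEΔt = 2.416e-35 J·s

Compare to the minimum allowed value ℏ/2:
ℏ/2 = 5.273e-35 J·s

Since ΔEΔt = 2.416e-35 J·s < 5.273e-35 J·s = ℏ/2,
this violates the uncertainty relation.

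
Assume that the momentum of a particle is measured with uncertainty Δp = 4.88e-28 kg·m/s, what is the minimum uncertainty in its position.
108.050 nm

Using the Heisenberg uncertainty principle:
ΔxΔp ≥ ℏ/2

The minimum uncertainty in position is:
Δx_min = ℏ/(2Δp)
Δx_min = (1.055e-34 J·s) / (2 × 4.880e-28 kg·m/s)
Δx_min = 1.081e-07 m = 108.050 nm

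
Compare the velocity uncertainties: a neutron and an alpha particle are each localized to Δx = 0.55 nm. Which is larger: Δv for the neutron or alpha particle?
The neutron has the larger minimum velocity uncertainty, by a ratio of 4.0.

For both particles, Δp_min = ℏ/(2Δx) = 9.587e-26 kg·m/s (same for both).

The velocity uncertainty is Δv = Δp/m:
- neutron: Δv = 9.587e-26 / 1.675e-27 = 5.724e+01 m/s = 57.238 m/s
- alpha particle: Δv = 9.587e-26 / 6.645e-27 = 1.443e+01 m/s = 14.428 m/s

Ratio: 5.724e+01 / 1.443e+01 = 4.0

The lighter particle has larger velocity uncertainty because Δv ∝ 1/m.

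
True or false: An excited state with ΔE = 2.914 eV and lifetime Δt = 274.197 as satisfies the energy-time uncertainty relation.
Yes, it satisfies the uncertainty relation.

Calculate the product ΔEΔt:
ΔE = 2.914 eV = 4.669e-19 J
ΔEΔt = (4.669e-19 J) × (2.742e-16 s)
ΔEΔt = 1.280e-34 J·s

Compare to the minimum allowed value ℏ/2:
ℏ/2 = 5.273e-35 J·s

Since ΔEΔt = 1.280e-34 J·s ≥ 5.273e-35 J·s = ℏ/2,
this satisfies the uncertainty relation.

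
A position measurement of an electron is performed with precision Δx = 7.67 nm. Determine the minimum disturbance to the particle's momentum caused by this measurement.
6.875 × 10^-27 kg·m/s

The uncertainty principle implies that measuring position disturbs momentum:
ΔxΔp ≥ ℏ/2

When we measure position with precision Δx, we necessarily introduce a momentum uncertainty:
Δp ≥ ℏ/(2Δx)
Δp_min = (1.055e-34 J·s) / (2 × 7.670e-09 m)
Δp_min = 6.875e-27 kg·m/s

The more precisely we measure position, the greater the momentum disturbance.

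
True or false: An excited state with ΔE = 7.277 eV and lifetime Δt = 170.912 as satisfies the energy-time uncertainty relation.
Yes, it satisfies the uncertainty relation.

Calculate the product ΔEΔt:
ΔE = 7.277 eV = 1.166e-18 J
ΔEΔt = (1.166e-18 J) × (1.709e-16 s)
ΔEΔt = 1.993e-34 J·s

Compare to the minimum allowed value ℏ/2:
ℏ/2 = 5.273e-35 J·s

Since ΔEΔt = 1.993e-34 J·s ≥ 5.273e-35 J·s = ℏ/2,
this satisfies the uncertainty relation.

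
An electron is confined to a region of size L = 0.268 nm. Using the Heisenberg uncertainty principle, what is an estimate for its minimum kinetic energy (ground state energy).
132.615 meV

Using the uncertainty principle to estimate ground state energy:

1. The position uncertainty is approximately the confinement size:
   Δx ≈ L = 2.680e-10 m

2. From ΔxΔp ≥ ℏ/2, the minimum momentum uncertainty is:
   Δp ≈ ℏ/(2L) = 1.967e-25 kg·m/s

3. The kinetic energy is approximately:
   KE ≈ (Δp)²/(2m) = (1.967e-25)²/(2 × 9.109e-31 kg)
   KE ≈ 2.125e-20 J = 132.615 meV

This is an order-of-magnitude estimate of the ground state energy.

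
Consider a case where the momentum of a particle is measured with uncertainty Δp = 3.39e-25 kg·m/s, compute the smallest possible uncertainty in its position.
155.542 pm

Using the Heisenberg uncertainty principle:
ΔxΔp ≥ ℏ/2

The minimum uncertainty in position is:
Δx_min = ℏ/(2Δp)
Δx_min = (1.055e-34 J·s) / (2 × 3.390e-25 kg·m/s)
Δx_min = 1.555e-10 m = 155.542 pm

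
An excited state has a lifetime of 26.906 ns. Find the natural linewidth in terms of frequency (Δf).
2.958 MHz

Using the energy-time uncertainty principle and E = hf:
ΔEΔt ≥ ℏ/2
hΔf·Δt ≥ ℏ/2

The minimum frequency uncertainty is:
Δf = ℏ/(2hτ) = 1/(4πτ)
Δf = 1/(4π × 2.691e-08 s)
Δf = 2.958e+06 Hz = 2.958 MHz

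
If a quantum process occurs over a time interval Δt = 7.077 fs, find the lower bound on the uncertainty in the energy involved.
46.504 meV

Using the energy-time uncertainty principle:
ΔEΔt ≥ ℏ/2

The minimum uncertainty in energy is:
ΔE_min = ℏ/(2Δt)
ΔE_min = (1.055e-34 J·s) / (2 × 7.077e-15 s)
ΔE_min = 7.451e-21 J = 46.504 meV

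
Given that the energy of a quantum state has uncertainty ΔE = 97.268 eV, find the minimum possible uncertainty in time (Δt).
3.383 as

Using the energy-time uncertainty principle:
ΔEΔt ≥ ℏ/2

The minimum uncertainty in time is:
Δt_min = ℏ/(2ΔE)
Δt_min = (1.055e-34 J·s) / (2 × 1.558e-17 J)
Δt_min = 3.383e-18 s = 3.383 as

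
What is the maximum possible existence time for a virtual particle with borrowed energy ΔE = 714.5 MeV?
4.606 × 10^-25 s

Using the energy-time uncertainty principle:
ΔEΔt ≥ ℏ/2

For a virtual particle borrowing energy ΔE, the maximum lifetime is:
Δt_max = ℏ/(2ΔE)

Converting energy:
ΔE = 714.5 MeV = 1.145e-10 J

Δt_max = (1.055e-34 J·s) / (2 × 1.145e-10 J)
Δt_max = 4.606e-25 s = 4.606 × 10^-25 s

Virtual particles with higher borrowed energy exist for shorter times.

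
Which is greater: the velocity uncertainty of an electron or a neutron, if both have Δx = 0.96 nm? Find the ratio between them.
The electron has the larger minimum velocity uncertainty, by a ratio of 1838.7.

For both particles, Δp_min = ℏ/(2Δx) = 5.493e-26 kg·m/s (same for both).

The velocity uncertainty is Δv = Δp/m:
- electron: Δv = 5.493e-26 / 9.109e-31 = 6.030e+04 m/s = 60.296 km/s
- neutron: Δv = 5.493e-26 / 1.675e-27 = 3.279e+01 m/s = 32.793 m/s

Ratio: 6.030e+04 / 3.279e+01 = 1838.7

The lighter particle has larger velocity uncertainty because Δv ∝ 1/m.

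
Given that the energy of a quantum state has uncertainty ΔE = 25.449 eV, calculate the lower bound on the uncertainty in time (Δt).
12.932 as

Using the energy-time uncertainty principle:
ΔEΔt ≥ ℏ/2

The minimum uncertainty in time is:
Δt_min = ℏ/(2ΔE)
Δt_min = (1.055e-34 J·s) / (2 × 4.077e-18 J)
Δt_min = 1.293e-17 s = 12.932 as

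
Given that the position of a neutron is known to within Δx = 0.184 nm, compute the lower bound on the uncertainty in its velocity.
171.093 m/s

Using the Heisenberg uncertainty principle and Δp = mΔv:
ΔxΔp ≥ ℏ/2
Δx(mΔv) ≥ ℏ/2

The minimum uncertainty in velocity is:
Δv_min = ℏ/(2mΔx)
Δv_min = (1.055e-34 J·s) / (2 × 1.675e-27 kg × 1.840e-10 m)
Δv_min = 1.711e+02 m/s = 171.093 m/s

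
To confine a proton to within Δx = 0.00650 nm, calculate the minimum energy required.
122.780 meV

Localizing a particle requires giving it sufficient momentum uncertainty:

1. From uncertainty principle: Δp ≥ ℏ/(2Δx)
   Δp_min = (1.055e-34 J·s) / (2 × 6.500e-12 m)
   Δp_min = 8.112e-24 kg·m/s

2. This momentum uncertainty corresponds to kinetic energy:
   KE ≈ (Δp)²/(2m) = (8.112e-24)²/(2 × 1.673e-27 kg)
   KE = 1.967e-20 J = 122.780 meV

Tighter localization requires more energy.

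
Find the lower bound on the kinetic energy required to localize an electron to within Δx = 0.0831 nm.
1.379 eV

Localizing a particle requires giving it sufficient momentum uncertainty:

1. From uncertainty principle: Δp ≥ ℏ/(2Δx)
   Δp_min = (1.055e-34 J·s) / (2 × 8.310e-11 m)
   Δp_min = 6.345e-25 kg·m/s

2. This momentum uncertainty corresponds to kinetic energy:
   KE ≈ (Δp)²/(2m) = (6.345e-25)²/(2 × 9.109e-31 kg)
   KE = 2.210e-19 J = 1.379 eV

Tighter localization requires more energy.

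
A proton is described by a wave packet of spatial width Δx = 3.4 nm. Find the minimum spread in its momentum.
1.551 × 10^-26 kg·m/s

For a wave packet, the spatial width Δx and momentum spread Δp are related by the uncertainty principle:
ΔxΔp ≥ ℏ/2

The minimum momentum spread is:
Δp_min = ℏ/(2Δx)
Δp_min = (1.055e-34 J·s) / (2 × 3.400e-09 m)
Δp_min = 1.551e-26 kg·m/s

A wave packet cannot have both a well-defined position and well-defined momentum.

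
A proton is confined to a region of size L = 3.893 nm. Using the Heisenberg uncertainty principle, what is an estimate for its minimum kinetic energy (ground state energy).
342.283 neV

Using the uncertainty principle to estimate ground state energy:

1. The position uncertainty is approximately the confinement size:
   Δx ≈ L = 3.893e-09 m

2. From ΔxΔp ≥ ℏ/2, the minimum momentum uncertainty is:
   Δp ≈ ℏ/(2L) = 1.354e-26 kg·m/s

3. The kinetic energy is approximately:
   KE ≈ (Δp)²/(2m) = (1.354e-26)²/(2 × 1.673e-27 kg)
   KE ≈ 5.484e-26 J = 342.283 neV

This is an order-of-magnitude estimate of the ground state energy.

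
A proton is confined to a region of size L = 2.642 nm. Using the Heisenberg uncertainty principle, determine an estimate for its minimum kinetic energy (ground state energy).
743.171 neV

Using the uncertainty principle to estimate ground state energy:

1. The position uncertainty is approximately the confinement size:
   Δx ≈ L = 2.642e-09 m

2. From ΔxΔp ≥ ℏ/2, the minimum momentum uncertainty is:
   Δp ≈ ℏ/(2L) = 1.996e-26 kg·m/s

3. The kinetic energy is approximately:
   KE ≈ (Δp)²/(2m) = (1.996e-26)²/(2 × 1.673e-27 kg)
   KE ≈ 1.191e-25 J = 743.171 neV

This is an order-of-magnitude estimate of the ground state energy.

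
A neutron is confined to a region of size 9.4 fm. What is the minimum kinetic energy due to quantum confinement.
58.627 keV

Using the uncertainty principle:

1. Position uncertainty: Δx ≈ 9.400e-15 m
2. Minimum momentum uncertainty: Δp = ℏ/(2Δx) = 5.609e-21 kg·m/s
3. Minimum kinetic energy:
   KE = (Δp)²/(2m) = (5.609e-21)²/(2 × 1.675e-27 kg)
   KE = 9.393e-15 J = 58.627 keV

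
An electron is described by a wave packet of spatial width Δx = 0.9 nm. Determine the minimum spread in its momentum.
5.859 × 10^-26 kg·m/s

For a wave packet, the spatial width Δx and momentum spread Δp are related by the uncertainty principle:
ΔxΔp ≥ ℏ/2

The minimum momentum spread is:
Δp_min = ℏ/(2Δx)
Δp_min = (1.055e-34 J·s) / (2 × 9.000e-10 m)
Δp_min = 5.859e-26 kg·m/s

A wave packet cannot have both a well-defined position and well-defined momentum.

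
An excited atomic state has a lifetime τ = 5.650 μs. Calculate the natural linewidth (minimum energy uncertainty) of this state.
58.249 peV

Using the energy-time uncertainty principle:
ΔEΔt ≥ ℏ/2

The lifetime τ represents the time uncertainty Δt.
The natural linewidth (minimum energy uncertainty) is:

ΔE = ℏ/(2τ)
ΔE = (1.055e-34 J·s) / (2 × 5.650e-06 s)
ΔE = 9.332e-30 J = 58.249 peV

This natural linewidth limits the precision of spectroscopic measurements.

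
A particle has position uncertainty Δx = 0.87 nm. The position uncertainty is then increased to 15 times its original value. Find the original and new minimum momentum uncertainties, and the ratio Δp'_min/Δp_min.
Original Δp_min = 6.061 × 10^-26 kg·m/s; new Δp'_min = 4.041 × 10^-27 kg·m/s; ratio Δp'_min/Δp_min = 1/15.

From the uncertainty principle ΔxΔp ≥ ℏ/2, the minimum momentum uncertainty is Δp_min = ℏ/(2Δx).

Original (Δx = 0.87 nm = 8.700e-10 m):
Δp_min = (1.055e-34 J·s)/(2 × 8.700e-10 m) = 6.061e-26 kg·m/s

When Δx → 15Δx:
Δp'_min = ℏ/(2 × 15Δx) = (1/15) × ℏ/(2Δx) = (1/15) × Δp_min
Δp'_min = 1/15 × 6.061e-26 kg·m/s = 4.041e-27 kg·m/s

Since Δp_min ∝ 1/Δx, when Δx is increased to 15 times its original value, Δp_min decreases to 1/15 of its original value.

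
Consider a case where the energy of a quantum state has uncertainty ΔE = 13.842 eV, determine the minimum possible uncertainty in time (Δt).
23.776 as

Using the energy-time uncertainty principle:
ΔEΔt ≥ ℏ/2

The minimum uncertainty in time is:
Δt_min = ℏ/(2ΔE)
Δt_min = (1.055e-34 J·s) / (2 × 2.218e-18 J)
Δt_min = 2.378e-17 s = 23.776 as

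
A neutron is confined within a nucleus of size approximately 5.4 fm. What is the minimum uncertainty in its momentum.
9.765 × 10^-21 kg·m/s

Using the Heisenberg uncertainty principle:
ΔxΔp ≥ ℏ/2

With Δx ≈ L = 5.400e-15 m (the confinement size):
Δp_min = ℏ/(2Δx)
Δp_min = (1.055e-34 J·s) / (2 × 5.400e-15 m)
Δp_min = 9.765e-21 kg·m/s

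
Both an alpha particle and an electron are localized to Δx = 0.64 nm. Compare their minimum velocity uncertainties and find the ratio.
The electron has the larger minimum velocity uncertainty, by a ratio of 7294.3.

For both particles, Δp_min = ℏ/(2Δx) = 8.239e-26 kg·m/s (same for both).

The velocity uncertainty is Δv = Δp/m:
- alpha particle: Δv = 8.239e-26 / 6.645e-27 = 1.240e+01 m/s = 12.399 m/s
- electron: Δv = 8.239e-26 / 9.109e-31 = 9.044e+04 m/s = 90.443 km/s

Ratio: 9.044e+04 / 1.240e+01 = 7294.3

The lighter particle has larger velocity uncertainty because Δv ∝ 1/m.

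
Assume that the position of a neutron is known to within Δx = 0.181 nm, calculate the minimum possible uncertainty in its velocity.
173.929 m/s

Using the Heisenberg uncertainty principle and Δp = mΔv:
ΔxΔp ≥ ℏ/2
Δx(mΔv) ≥ ℏ/2

The minimum uncertainty in velocity is:
Δv_min = ℏ/(2mΔx)
Δv_min = (1.055e-34 J·s) / (2 × 1.675e-27 kg × 1.810e-10 m)
Δv_min = 1.739e+02 m/s = 173.929 m/s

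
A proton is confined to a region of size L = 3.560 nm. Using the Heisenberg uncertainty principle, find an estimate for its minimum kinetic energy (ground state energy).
409.312 neV

Using the uncertainty principle to estimate ground state energy:

1. The position uncertainty is approximately the confinement size:
   Δx ≈ L = 3.560e-09 m

2. From ΔxΔp ≥ ℏ/2, the minimum momentum uncertainty is:
   Δp ≈ ℏ/(2L) = 1.481e-26 kg·m/s

3. The kinetic energy is approximately:
   KE ≈ (Δp)²/(2m) = (1.481e-26)²/(2 × 1.673e-27 kg)
   KE ≈ 6.558e-26 J = 409.312 neV

This is an order-of-magnitude estimate of the ground state energy.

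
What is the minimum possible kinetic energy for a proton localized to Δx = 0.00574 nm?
157.446 meV

Localizing a particle requires giving it sufficient momentum uncertainty:

1. From uncertainty principle: Δp ≥ ℏ/(2Δx)
   Δp_min = (1.055e-34 J·s) / (2 × 5.740e-12 m)
   Δp_min = 9.186e-24 kg·m/s

2. This momentum uncertainty corresponds to kinetic energy:
   KE ≈ (Δp)²/(2m) = (9.186e-24)²/(2 × 1.673e-27 kg)
   KE = 2.523e-20 J = 157.446 meV

Tighter localization requires more energy.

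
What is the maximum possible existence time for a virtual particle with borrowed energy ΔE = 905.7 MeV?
3.634 × 10^-25 s

Using the energy-time uncertainty principle:
ΔEΔt ≥ ℏ/2

For a virtual particle borrowing energy ΔE, the maximum lifetime is:
Δt_max = ℏ/(2ΔE)

Converting energy:
ΔE = 905.7 MeV = 1.451e-10 J

Δt_max = (1.055e-34 J·s) / (2 × 1.451e-10 J)
Δt_max = 3.634e-25 s = 3.634 × 10^-25 s

Virtual particles with higher borrowed energy exist for shorter times.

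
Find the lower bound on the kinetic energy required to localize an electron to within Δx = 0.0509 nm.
3.676 eV

Localizing a particle requires giving it sufficient momentum uncertainty:

1. From uncertainty principle: Δp ≥ ℏ/(2Δx)
   Δp_min = (1.055e-34 J·s) / (2 × 5.090e-11 m)
   Δp_min = 1.036e-24 kg·m/s

2. This momentum uncertainty corresponds to kinetic energy:
   KE ≈ (Δp)²/(2m) = (1.036e-24)²/(2 × 9.109e-31 kg)
   KE = 5.890e-19 J = 3.676 eV

Tighter localization requires more energy.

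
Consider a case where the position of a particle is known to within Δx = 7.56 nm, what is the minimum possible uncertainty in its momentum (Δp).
6.975 × 10^-27 kg·m/s

Using the Heisenberg uncertainty principle:
ΔxΔp ≥ ℏ/2

The minimum uncertainty in momentum is:
Δp_min = ℏ/(2Δx)
Δp_min = (1.055e-34 J·s) / (2 × 7.560e-09 m)
Δp_min = 6.975e-27 kg·m/s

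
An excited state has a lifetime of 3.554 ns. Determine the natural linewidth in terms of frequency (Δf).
22.391 MHz

Using the energy-time uncertainty principle and E = hf:
ΔEΔt ≥ ℏ/2
hΔf·Δt ≥ ℏ/2

The minimum frequency uncertainty is:
Δf = ℏ/(2hτ) = 1/(4πτ)
Δf = 1/(4π × 3.554e-09 s)
Δf = 2.239e+07 Hz = 22.391 MHz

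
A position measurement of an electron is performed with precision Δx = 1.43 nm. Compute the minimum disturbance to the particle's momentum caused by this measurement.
3.687 × 10^-26 kg·m/s

The uncertainty principle implies that measuring position disturbs momentum:
ΔxΔp ≥ ℏ/2

When we measure position with precision Δx, we necessarily introduce a momentum uncertainty:
Δp ≥ ℏ/(2Δx)
Δp_min = (1.055e-34 J·s) / (2 × 1.430e-09 m)
Δp_min = 3.687e-26 kg·m/s

The more precisely we measure position, the greater the momentum disturbance.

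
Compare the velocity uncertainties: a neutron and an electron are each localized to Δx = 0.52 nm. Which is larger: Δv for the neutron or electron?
The electron has the larger minimum velocity uncertainty, by a ratio of 1838.7.

For both particles, Δp_min = ℏ/(2Δx) = 1.014e-25 kg·m/s (same for both).

The velocity uncertainty is Δv = Δp/m:
- neutron: Δv = 1.014e-25 / 1.675e-27 = 6.054e+01 m/s = 60.541 m/s
- electron: Δv = 1.014e-25 / 9.109e-31 = 1.113e+05 m/s = 111.315 km/s

Ratio: 1.113e+05 / 6.054e+01 = 1838.7

The lighter particle has larger velocity uncertainty because Δv ∝ 1/m.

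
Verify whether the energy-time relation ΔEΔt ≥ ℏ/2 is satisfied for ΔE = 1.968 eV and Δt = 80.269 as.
No, it violates the uncertainty relation.

Calculate the product ΔEΔt:
ΔE = 1.968 eV = 3.153e-19 J
ΔEΔt = (3.153e-19 J) × (8.027e-17 s)
ΔEΔt = 2.531e-35 J·s

Compare to the minimum allowed value ℏ/2:
ℏ/2 = 5.273e-35 J·s

Since ΔEΔt = 2.531e-35 J·s < 5.273e-35 J·s = ℏ/2,
this violates the uncertainty relation.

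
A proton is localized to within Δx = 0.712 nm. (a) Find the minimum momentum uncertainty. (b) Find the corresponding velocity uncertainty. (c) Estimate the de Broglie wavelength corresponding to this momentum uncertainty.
(a) Δp_min = 7.406 × 10^-26 kg·m/s
(b) Δv_min = 44.276 m/s
(c) λ_dB = 8.947 nm

Step-by-step:

(a) From the uncertainty principle:
Δp_min = ℏ/(2Δx) = (1.055e-34 J·s)/(2 × 7.120e-10 m) = 7.406e-26 kg·m/s

(b) The velocity uncertainty:
Δv = Δp/m = (7.406e-26 kg·m/s)/(1.673e-27 kg) = 4.428e+01 m/s = 44.276 m/s

(c) The de Broglie wavelength for this momentum:
λ = h/p = (6.626e-34 J·s)/(7.406e-26 kg·m/s) = 8.947e-09 m = 8.947 nm

Note: The de Broglie wavelength is comparable to the localization size, as expected from wave-particle duality.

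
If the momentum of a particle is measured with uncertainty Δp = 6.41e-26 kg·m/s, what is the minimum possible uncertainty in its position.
822.599 pm

Using the Heisenberg uncertainty principle:
ΔxΔp ≥ ℏ/2

The minimum uncertainty in position is:
Δx_min = ℏ/(2Δp)
Δx_min = (1.055e-34 J·s) / (2 × 6.410e-26 kg·m/s)
Δx_min = 8.226e-10 m = 822.599 pm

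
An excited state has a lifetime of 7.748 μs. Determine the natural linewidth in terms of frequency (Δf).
10.271 kHz

Using the energy-time uncertainty principle and E = hf:
ΔEΔt ≥ ℏ/2
hΔf·Δt ≥ ℏ/2

The minimum frequency uncertainty is:
Δf = ℏ/(2hτ) = 1/(4πτ)
Δf = 1/(4π × 7.748e-06 s)
Δf = 1.027e+04 Hz = 10.271 kHz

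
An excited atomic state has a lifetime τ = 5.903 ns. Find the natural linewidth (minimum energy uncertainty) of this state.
55.752 neV

Using the energy-time uncertainty principle:
ΔEΔt ≥ ℏ/2

The lifetime τ represents the time uncertainty Δt.
The natural linewidth (minimum energy uncertainty) is:

ΔE = ℏ/(2τ)
ΔE = (1.055e-34 J·s) / (2 × 5.903e-09 s)
ΔE = 8.933e-27 J = 55.752 neV

This natural linewidth limits the precision of spectroscopic measurements.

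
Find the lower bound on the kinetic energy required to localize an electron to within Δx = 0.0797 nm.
1.499 eV

Localizing a particle requires giving it sufficient momentum uncertainty:

1. From uncertainty principle: Δp ≥ ℏ/(2Δx)
   Δp_min = (1.055e-34 J·s) / (2 × 7.970e-11 m)
   Δp_min = 6.616e-25 kg·m/s

2. This momentum uncertainty corresponds to kinetic energy:
   KE ≈ (Δp)²/(2m) = (6.616e-25)²/(2 × 9.109e-31 kg)
   KE = 2.402e-19 J = 1.499 eV

Tighter localization requires more energy.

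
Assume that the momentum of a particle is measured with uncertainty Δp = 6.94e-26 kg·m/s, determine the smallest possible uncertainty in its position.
759.778 pm

Using the Heisenberg uncertainty principle:
ΔxΔp ≥ ℏ/2

The minimum uncertainty in position is:
Δx_min = ℏ/(2Δp)
Δx_min = (1.055e-34 J·s) / (2 × 6.940e-26 kg·m/s)
Δx_min = 7.598e-10 m = 759.778 pm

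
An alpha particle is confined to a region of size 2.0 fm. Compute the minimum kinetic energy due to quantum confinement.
326.452 keV

Using the uncertainty principle:

1. Position uncertainty: Δx ≈ 2.000e-15 m
2. Minimum momentum uncertainty: Δp = ℏ/(2Δx) = 2.636e-20 kg·m/s
3. Minimum kinetic energy:
   KE = (Δp)²/(2m) = (2.636e-20)²/(2 × 6.645e-27 kg)
   KE = 5.230e-14 J = 326.452 keV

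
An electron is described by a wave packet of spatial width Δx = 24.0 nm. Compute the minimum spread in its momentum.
2.197 × 10^-27 kg·m/s

For a wave packet, the spatial width Δx and momentum spread Δp are related by the uncertainty principle:
ΔxΔp ≥ ℏ/2

The minimum momentum spread is:
Δp_min = ℏ/(2Δx)
Δp_min = (1.055e-34 J·s) / (2 × 2.400e-08 m)
Δp_min = 2.197e-27 kg·m/s

A wave packet cannot have both a well-defined position and well-defined momentum.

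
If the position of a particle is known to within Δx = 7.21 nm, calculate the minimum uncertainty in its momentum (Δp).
7.313 × 10^-27 kg·m/s

Using the Heisenberg uncertainty principle:
ΔxΔp ≥ ℏ/2

The minimum uncertainty in momentum is:
Δp_min = ℏ/(2Δx)
Δp_min = (1.055e-34 J·s) / (2 × 7.210e-09 m)
Δp_min = 7.313e-27 kg·m/s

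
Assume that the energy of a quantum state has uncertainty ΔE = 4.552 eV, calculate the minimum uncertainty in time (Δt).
72.299 as

Using the energy-time uncertainty principle:
ΔEΔt ≥ ℏ/2

The minimum uncertainty in time is:
Δt_min = ℏ/(2ΔE)
Δt_min = (1.055e-34 J·s) / (2 × 7.293e-19 J)
Δt_min = 7.230e-17 s = 72.299 as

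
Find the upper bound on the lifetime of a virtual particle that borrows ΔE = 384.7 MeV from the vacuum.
8.555 × 10^-25 s

Using the energy-time uncertainty principle:
ΔEΔt ≥ ℏ/2

For a virtual particle borrowing energy ΔE, the maximum lifetime is:
Δt_max = ℏ/(2ΔE)

Converting energy:
ΔE = 384.7 MeV = 6.164e-11 J

Δt_max = (1.055e-34 J·s) / (2 × 6.164e-11 J)
Δt_max = 8.555e-25 s = 8.555 × 10^-25 s

Virtual particles with higher borrowed energy exist for shorter times.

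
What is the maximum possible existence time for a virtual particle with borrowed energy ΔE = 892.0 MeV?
3.690 × 10^-25 s

Using the energy-time uncertainty principle:
ΔEΔt ≥ ℏ/2

For a virtual particle borrowing energy ΔE, the maximum lifetime is:
Δt_max = ℏ/(2ΔE)

Converting energy:
ΔE = 892.0 MeV = 1.429e-10 J

Δt_max = (1.055e-34 J·s) / (2 × 1.429e-10 J)
Δt_max = 3.690e-25 s = 3.690 × 10^-25 s

Virtual particles with higher borrowed energy exist for shorter times.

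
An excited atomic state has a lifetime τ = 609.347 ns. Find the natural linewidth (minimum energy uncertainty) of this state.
540.096 peV

Using the energy-time uncertainty principle:
ΔEΔt ≥ ℏ/2

The lifetime τ represents the time uncertainty Δt.
The natural linewidth (minimum energy uncertainty) is:

ΔE = ℏ/(2τ)
ΔE = (1.055e-34 J·s) / (2 × 6.093e-07 s)
ΔE = 8.653e-29 J = 540.096 peV

This natural linewidth limits the precision of spectroscopic measurements.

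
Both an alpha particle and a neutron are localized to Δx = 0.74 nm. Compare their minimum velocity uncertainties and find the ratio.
The neutron has the larger minimum velocity uncertainty, by a ratio of 4.0.

For both particles, Δp_min = ℏ/(2Δx) = 7.125e-26 kg·m/s (same for both).

The velocity uncertainty is Δv = Δp/m:
- alpha particle: Δv = 7.125e-26 / 6.645e-27 = 1.072e+01 m/s = 10.724 m/s
- neutron: Δv = 7.125e-26 / 1.675e-27 = 4.254e+01 m/s = 42.542 m/s

Ratio: 4.254e+01 / 1.072e+01 = 4.0

The lighter particle has larger velocity uncertainty because Δv ∝ 1/m.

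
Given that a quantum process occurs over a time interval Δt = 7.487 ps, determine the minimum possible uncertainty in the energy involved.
43.957 μeV

Using the energy-time uncertainty principle:
ΔEΔt ≥ ℏ/2

The minimum uncertainty in energy is:
ΔE_min = ℏ/(2Δt)
ΔE_min = (1.055e-34 J·s) / (2 × 7.487e-12 s)
ΔE_min = 7.043e-24 J = 43.957 μeV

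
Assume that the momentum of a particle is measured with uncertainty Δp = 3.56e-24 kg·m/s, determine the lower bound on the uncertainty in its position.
14.811 pm

Using the Heisenberg uncertainty principle:
ΔxΔp ≥ ℏ/2

The minimum uncertainty in position is:
Δx_min = ℏ/(2Δp)
Δx_min = (1.055e-34 J·s) / (2 × 3.560e-24 kg·m/s)
Δx_min = 1.481e-11 m = 14.811 pm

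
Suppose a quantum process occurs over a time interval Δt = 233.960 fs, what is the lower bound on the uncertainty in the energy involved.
1.407 meV

Using the energy-time uncertainty principle:
ΔEΔt ≥ ℏ/2

The minimum uncertainty in energy is:
ΔE_min = ℏ/(2Δt)
ΔE_min = (1.055e-34 J·s) / (2 × 2.340e-13 s)
ΔE_min = 2.254e-22 J = 1.407 meV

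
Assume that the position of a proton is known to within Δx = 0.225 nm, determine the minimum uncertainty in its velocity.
140.109 m/s

Using the Heisenberg uncertainty principle and Δp = mΔv:
ΔxΔp ≥ ℏ/2
Δx(mΔv) ≥ ℏ/2

The minimum uncertainty in velocity is:
Δv_min = ℏ/(2mΔx)
Δv_min = (1.055e-34 J·s) / (2 × 1.673e-27 kg × 2.250e-10 m)
Δv_min = 1.401e+02 m/s = 140.109 m/s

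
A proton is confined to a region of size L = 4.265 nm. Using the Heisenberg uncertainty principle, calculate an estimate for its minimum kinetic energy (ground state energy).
285.178 neV

Using the uncertainty principle to estimate ground state energy:

1. The position uncertainty is approximately the confinement size:
   Δx ≈ L = 4.265e-09 m

2. From ΔxΔp ≥ ℏ/2, the minimum momentum uncertainty is:
   Δp ≈ ℏ/(2L) = 1.236e-26 kg·m/s

3. The kinetic energy is approximately:
   KE ≈ (Δp)²/(2m) = (1.236e-26)²/(2 × 1.673e-27 kg)
   KE ≈ 4.569e-26 J = 285.178 neV

This is an order-of-magnitude estimate of the ground state energy.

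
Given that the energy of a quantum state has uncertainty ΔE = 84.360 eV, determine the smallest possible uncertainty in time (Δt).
3.901 as

Using the energy-time uncertainty principle:
ΔEΔt ≥ ℏ/2

The minimum uncertainty in time is:
Δt_min = ℏ/(2ΔE)
Δt_min = (1.055e-34 J·s) / (2 × 1.352e-17 J)
Δt_min = 3.901e-18 s = 3.901 as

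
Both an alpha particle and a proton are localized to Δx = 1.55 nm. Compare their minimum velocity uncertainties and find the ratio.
The proton has the larger minimum velocity uncertainty, by a ratio of 4.0.

For both particles, Δp_min = ℏ/(2Δx) = 3.402e-26 kg·m/s (same for both).

The velocity uncertainty is Δv = Δp/m:
- alpha particle: Δv = 3.402e-26 / 6.645e-27 = 5.120e+00 m/s = 5.120 m/s
- proton: Δv = 3.402e-26 / 1.673e-27 = 2.034e+01 m/s = 20.338 m/s

Ratio: 2.034e+01 / 5.120e+00 = 4.0

The lighter particle has larger velocity uncertainty because Δv ∝ 1/m.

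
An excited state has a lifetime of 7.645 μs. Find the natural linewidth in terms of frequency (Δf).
10.409 kHz

Using the energy-time uncertainty principle and E = hf:
ΔEΔt ≥ ℏ/2
hΔf·Δt ≥ ℏ/2

The minimum frequency uncertainty is:
Δf = ℏ/(2hτ) = 1/(4πτ)
Δf = 1/(4π × 7.645e-06 s)
Δf = 1.041e+04 Hz = 10.409 kHz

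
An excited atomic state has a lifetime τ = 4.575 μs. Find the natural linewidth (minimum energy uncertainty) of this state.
71.936 peV

Using the energy-time uncertainty principle:
ΔEΔt ≥ ℏ/2

The lifetime τ represents the time uncertainty Δt.
The natural linewidth (minimum energy uncertainty) is:

ΔE = ℏ/(2τ)
ΔE = (1.055e-34 J·s) / (2 × 4.575e-06 s)
ΔE = 1.153e-29 J = 71.936 peV

This natural linewidth limits the precision of spectroscopic measurements.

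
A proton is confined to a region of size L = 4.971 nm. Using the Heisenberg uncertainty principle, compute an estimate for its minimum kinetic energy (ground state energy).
209.926 neV

Using the uncertainty principle to estimate ground state energy:

1. The position uncertainty is approximately the confinement size:
   Δx ≈ L = 4.971e-09 m

2. From ΔxΔp ≥ ℏ/2, the minimum momentum uncertainty is:
   Δp ≈ ℏ/(2L) = 1.061e-26 kg·m/s

3. The kinetic energy is approximately:
   KE ≈ (Δp)²/(2m) = (1.061e-26)²/(2 × 1.673e-27 kg)
   KE ≈ 3.363e-26 J = 209.926 neV

This is an order-of-magnitude estimate of the ground state energy.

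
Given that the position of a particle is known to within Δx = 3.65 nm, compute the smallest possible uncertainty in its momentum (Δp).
1.445 × 10^-26 kg·m/s

Using the Heisenberg uncertainty principle:
ΔxΔp ≥ ℏ/2

The minimum uncertainty in momentum is:
Δp_min = ℏ/(2Δx)
Δp_min = (1.055e-34 J·s) / (2 × 3.650e-09 m)
Δp_min = 1.445e-26 kg·m/s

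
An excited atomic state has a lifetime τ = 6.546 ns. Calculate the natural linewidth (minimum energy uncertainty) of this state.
50.276 neV

Using the energy-time uncertainty principle:
ΔEΔt ≥ ℏ/2

The lifetime τ represents the time uncertainty Δt.
The natural linewidth (minimum energy uncertainty) is:

ΔE = ℏ/(2τ)
ΔE = (1.055e-34 J·s) / (2 × 6.546e-09 s)
ΔE = 8.055e-27 J = 50.276 neV

This natural linewidth limits the precision of spectroscopic measurements.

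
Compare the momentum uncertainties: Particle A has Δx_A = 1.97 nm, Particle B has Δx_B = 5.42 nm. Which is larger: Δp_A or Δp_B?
Particle A has the larger minimum momentum uncertainty, by a factor of 2.75.

For each particle, the minimum momentum uncertainty is Δp_min = ℏ/(2Δx):

Particle A: Δp_A = ℏ/(2×1.970e-09 m) = 2.677e-26 kg·m/s
Particle B: Δp_B = ℏ/(2×5.420e-09 m) = 9.729e-27 kg·m/s

Ratio: Δp_A/Δp_B = 2.75

Since Δp_min ∝ 1/Δx, the particle with smaller position uncertainty (A) has larger momentum uncertainty.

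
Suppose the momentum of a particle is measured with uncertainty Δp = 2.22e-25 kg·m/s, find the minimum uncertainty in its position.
237.516 pm

Using the Heisenberg uncertainty principle:
ΔxΔp ≥ ℏ/2

The minimum uncertainty in position is:
Δx_min = ℏ/(2Δp)
Δx_min = (1.055e-34 J·s) / (2 × 2.220e-25 kg·m/s)
Δx_min = 2.375e-10 m = 237.516 pm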